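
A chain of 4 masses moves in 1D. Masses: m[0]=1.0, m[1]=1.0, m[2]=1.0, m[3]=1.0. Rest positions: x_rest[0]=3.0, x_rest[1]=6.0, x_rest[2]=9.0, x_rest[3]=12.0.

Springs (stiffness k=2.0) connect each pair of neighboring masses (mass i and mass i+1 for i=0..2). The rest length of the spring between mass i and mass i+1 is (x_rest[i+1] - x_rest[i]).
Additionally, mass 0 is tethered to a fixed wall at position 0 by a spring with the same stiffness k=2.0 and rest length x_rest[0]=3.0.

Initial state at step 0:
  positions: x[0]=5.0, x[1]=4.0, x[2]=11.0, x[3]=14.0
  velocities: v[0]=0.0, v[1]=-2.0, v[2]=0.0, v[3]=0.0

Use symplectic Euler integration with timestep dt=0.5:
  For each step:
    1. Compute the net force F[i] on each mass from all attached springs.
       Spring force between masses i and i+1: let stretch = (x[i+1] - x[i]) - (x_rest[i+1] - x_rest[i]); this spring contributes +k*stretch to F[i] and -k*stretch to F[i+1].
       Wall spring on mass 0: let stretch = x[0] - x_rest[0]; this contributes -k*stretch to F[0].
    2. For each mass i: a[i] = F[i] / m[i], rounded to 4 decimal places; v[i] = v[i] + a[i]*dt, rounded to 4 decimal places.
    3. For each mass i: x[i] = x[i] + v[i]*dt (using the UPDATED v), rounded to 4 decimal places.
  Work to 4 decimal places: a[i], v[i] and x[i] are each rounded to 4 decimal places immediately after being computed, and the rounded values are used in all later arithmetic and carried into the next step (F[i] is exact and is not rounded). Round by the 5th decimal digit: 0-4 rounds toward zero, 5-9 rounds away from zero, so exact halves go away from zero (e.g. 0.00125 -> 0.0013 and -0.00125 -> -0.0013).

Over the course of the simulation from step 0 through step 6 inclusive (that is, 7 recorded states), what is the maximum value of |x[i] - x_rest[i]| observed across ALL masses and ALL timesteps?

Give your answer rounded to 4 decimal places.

Answer: 3.5000

Derivation:
Step 0: x=[5.0000 4.0000 11.0000 14.0000] v=[0.0000 -2.0000 0.0000 0.0000]
Step 1: x=[2.0000 7.0000 9.0000 14.0000] v=[-6.0000 6.0000 -4.0000 0.0000]
Step 2: x=[0.5000 8.5000 8.5000 13.0000] v=[-3.0000 3.0000 -1.0000 -2.0000]
Step 3: x=[2.7500 6.0000 10.2500 11.2500] v=[4.5000 -5.0000 3.5000 -3.5000]
Step 4: x=[5.2500 4.0000 10.3750 10.5000] v=[5.0000 -4.0000 0.2500 -1.5000]
Step 5: x=[4.5000 5.8125 7.3750 11.1875] v=[-1.5000 3.6250 -6.0000 1.3750]
Step 6: x=[2.1563 7.7500 5.5000 11.4688] v=[-4.6875 3.8750 -3.7500 0.5625]
Max displacement = 3.5000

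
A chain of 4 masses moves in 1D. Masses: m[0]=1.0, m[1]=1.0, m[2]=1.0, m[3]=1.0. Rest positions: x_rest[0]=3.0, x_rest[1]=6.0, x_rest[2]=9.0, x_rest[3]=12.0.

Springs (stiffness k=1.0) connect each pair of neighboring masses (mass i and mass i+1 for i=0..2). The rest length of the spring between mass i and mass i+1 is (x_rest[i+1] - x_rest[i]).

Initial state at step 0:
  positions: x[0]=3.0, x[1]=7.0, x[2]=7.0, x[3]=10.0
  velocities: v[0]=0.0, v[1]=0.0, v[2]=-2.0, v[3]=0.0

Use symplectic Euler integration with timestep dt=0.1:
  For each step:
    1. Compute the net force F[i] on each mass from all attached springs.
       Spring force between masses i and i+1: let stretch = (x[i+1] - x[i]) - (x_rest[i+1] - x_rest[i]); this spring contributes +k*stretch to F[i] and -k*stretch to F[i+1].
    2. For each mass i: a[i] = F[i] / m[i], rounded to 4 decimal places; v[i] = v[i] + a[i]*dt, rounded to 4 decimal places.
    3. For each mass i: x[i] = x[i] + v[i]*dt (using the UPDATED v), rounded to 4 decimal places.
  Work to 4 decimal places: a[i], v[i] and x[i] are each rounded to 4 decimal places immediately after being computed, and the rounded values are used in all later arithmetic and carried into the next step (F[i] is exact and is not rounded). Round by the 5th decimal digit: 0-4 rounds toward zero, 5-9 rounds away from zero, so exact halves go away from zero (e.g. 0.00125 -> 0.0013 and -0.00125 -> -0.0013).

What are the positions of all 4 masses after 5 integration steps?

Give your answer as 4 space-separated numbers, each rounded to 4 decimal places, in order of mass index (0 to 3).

Answer: 3.1326 6.4026 6.4935 9.9714

Derivation:
Step 0: x=[3.0000 7.0000 7.0000 10.0000] v=[0.0000 0.0000 -2.0000 0.0000]
Step 1: x=[3.0100 6.9600 6.8300 10.0000] v=[0.1000 -0.4000 -1.7000 0.0000]
Step 2: x=[3.0295 6.8792 6.6930 9.9983] v=[0.1950 -0.8080 -1.3700 -0.0170]
Step 3: x=[3.0575 6.7580 6.5909 9.9936] v=[0.2800 -1.2116 -1.0209 -0.0475]
Step 4: x=[3.0925 6.5982 6.5245 9.9848] v=[0.3501 -1.5984 -0.6639 -0.0878]
Step 5: x=[3.1326 6.4026 6.4935 9.9714] v=[0.4007 -1.9563 -0.3105 -0.1338]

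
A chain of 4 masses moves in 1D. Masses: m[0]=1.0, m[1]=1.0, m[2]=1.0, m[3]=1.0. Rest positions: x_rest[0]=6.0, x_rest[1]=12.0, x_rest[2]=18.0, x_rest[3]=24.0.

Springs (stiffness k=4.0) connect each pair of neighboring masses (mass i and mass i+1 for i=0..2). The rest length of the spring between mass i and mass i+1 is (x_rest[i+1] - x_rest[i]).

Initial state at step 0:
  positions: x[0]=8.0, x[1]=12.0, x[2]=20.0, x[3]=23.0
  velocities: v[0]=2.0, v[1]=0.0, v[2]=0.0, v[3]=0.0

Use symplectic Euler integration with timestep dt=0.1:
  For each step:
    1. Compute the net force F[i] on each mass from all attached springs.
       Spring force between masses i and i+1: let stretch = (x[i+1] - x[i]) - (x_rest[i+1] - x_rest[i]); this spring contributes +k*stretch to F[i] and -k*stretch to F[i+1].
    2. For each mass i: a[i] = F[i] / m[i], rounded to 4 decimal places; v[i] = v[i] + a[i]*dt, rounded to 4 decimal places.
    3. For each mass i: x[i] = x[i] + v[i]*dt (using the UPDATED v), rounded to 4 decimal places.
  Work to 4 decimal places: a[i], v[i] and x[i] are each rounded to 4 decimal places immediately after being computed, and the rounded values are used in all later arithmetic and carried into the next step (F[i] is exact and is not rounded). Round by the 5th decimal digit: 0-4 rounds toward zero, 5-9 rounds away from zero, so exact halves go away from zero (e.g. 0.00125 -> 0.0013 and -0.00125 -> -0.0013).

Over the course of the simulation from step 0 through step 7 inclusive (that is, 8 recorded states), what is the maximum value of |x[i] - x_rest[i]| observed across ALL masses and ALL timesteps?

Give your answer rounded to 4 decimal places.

Answer: 2.4349

Derivation:
Step 0: x=[8.0000 12.0000 20.0000 23.0000] v=[2.0000 0.0000 0.0000 0.0000]
Step 1: x=[8.1200 12.1600 19.8000 23.1200] v=[1.2000 1.6000 -2.0000 1.2000]
Step 2: x=[8.1616 12.4640 19.4272 23.3472] v=[0.4160 3.0400 -3.7280 2.2720]
Step 3: x=[8.1353 12.8744 18.9327 23.6576] v=[-0.2630 4.1043 -4.9453 3.1040]
Step 4: x=[8.0586 13.3376 18.3848 24.0190] v=[-0.7674 4.6320 -5.4787 3.6140]
Step 5: x=[7.9530 13.7915 17.8604 24.3950] v=[-1.0558 4.5393 -5.2439 3.7603]
Step 6: x=[7.8410 14.1747 17.4346 24.7497] v=[-1.1204 3.8315 -4.2576 3.5465]
Step 7: x=[7.7423 14.4349 17.1711 25.0518] v=[-0.9869 2.6020 -2.6355 3.0205]
Max displacement = 2.4349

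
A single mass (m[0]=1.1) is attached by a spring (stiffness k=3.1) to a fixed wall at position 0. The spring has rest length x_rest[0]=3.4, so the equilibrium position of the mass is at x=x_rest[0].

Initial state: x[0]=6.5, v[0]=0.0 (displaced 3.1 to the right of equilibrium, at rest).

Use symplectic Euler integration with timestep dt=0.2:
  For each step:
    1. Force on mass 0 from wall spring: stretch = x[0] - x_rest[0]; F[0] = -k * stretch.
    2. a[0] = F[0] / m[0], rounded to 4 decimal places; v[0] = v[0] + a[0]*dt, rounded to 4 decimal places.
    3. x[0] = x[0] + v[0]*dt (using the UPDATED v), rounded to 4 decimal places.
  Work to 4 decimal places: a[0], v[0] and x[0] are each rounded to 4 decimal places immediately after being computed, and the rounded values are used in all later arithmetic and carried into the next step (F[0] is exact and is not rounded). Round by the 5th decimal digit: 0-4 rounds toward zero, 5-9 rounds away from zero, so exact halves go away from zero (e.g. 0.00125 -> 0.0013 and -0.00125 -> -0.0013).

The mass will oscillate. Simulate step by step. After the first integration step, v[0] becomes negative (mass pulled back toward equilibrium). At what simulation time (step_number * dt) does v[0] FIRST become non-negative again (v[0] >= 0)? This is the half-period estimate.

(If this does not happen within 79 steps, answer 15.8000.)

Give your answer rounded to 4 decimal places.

Answer: 2.0000

Derivation:
Step 0: x=[6.5000] v=[0.0000]
Step 1: x=[6.1505] v=[-1.7473]
Step 2: x=[5.4910] v=[-3.2976]
Step 3: x=[4.5958] v=[-4.4762]
Step 4: x=[3.5658] v=[-5.1502]
Step 5: x=[2.5171] v=[-5.2437]
Step 6: x=[1.5679] v=[-4.7461]
Step 7: x=[0.8252] v=[-3.7135]
Step 8: x=[0.3728] v=[-2.2622]
Step 9: x=[0.2616] v=[-0.5560]
Step 10: x=[0.5042] v=[1.2129]
First v>=0 after going negative at step 10, time=2.0000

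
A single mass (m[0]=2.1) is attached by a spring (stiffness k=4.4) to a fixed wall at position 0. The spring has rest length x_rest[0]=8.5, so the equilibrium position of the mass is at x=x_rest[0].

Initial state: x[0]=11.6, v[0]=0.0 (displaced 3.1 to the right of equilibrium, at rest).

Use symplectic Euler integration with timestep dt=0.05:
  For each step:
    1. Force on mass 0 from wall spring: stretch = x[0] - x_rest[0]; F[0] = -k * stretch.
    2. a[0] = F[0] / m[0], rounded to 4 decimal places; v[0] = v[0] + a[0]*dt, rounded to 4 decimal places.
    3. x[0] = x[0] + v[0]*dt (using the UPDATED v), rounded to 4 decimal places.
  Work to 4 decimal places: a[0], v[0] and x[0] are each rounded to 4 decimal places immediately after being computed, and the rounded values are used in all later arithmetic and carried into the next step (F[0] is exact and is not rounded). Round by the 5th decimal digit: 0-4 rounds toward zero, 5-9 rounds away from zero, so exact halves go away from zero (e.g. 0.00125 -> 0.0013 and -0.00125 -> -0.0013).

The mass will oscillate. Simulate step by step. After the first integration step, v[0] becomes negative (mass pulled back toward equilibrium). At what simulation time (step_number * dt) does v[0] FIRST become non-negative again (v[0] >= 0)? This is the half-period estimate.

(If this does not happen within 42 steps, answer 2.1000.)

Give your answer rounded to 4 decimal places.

Step 0: x=[11.6000] v=[0.0000]
Step 1: x=[11.5838] v=[-0.3248]
Step 2: x=[11.5514] v=[-0.6479]
Step 3: x=[11.5030] v=[-0.9676]
Step 4: x=[11.4389] v=[-1.2822]
Step 5: x=[11.3594] v=[-1.5901]
Step 6: x=[11.2649] v=[-1.8897]
Step 7: x=[11.1559] v=[-2.1794]
Step 8: x=[11.0330] v=[-2.4576]
Step 9: x=[10.8969] v=[-2.7230]
Step 10: x=[10.7482] v=[-2.9741]
Step 11: x=[10.5877] v=[-3.2096]
Step 12: x=[10.4163] v=[-3.4283]
Step 13: x=[10.2348] v=[-3.6291]
Step 14: x=[10.0443] v=[-3.8108]
Step 15: x=[9.8457] v=[-3.9726]
Step 16: x=[9.6400] v=[-4.1136]
Step 17: x=[9.4284] v=[-4.2330]
Step 18: x=[9.2119] v=[-4.3303]
Step 19: x=[8.9917] v=[-4.4049]
Step 20: x=[8.7689] v=[-4.4564]
Step 21: x=[8.5447] v=[-4.4846]
Step 22: x=[8.3202] v=[-4.4893]
Step 23: x=[8.0967] v=[-4.4705]
Step 24: x=[7.8753] v=[-4.4283]
Step 25: x=[7.6572] v=[-4.3629]
Step 26: x=[7.4435] v=[-4.2746]
Step 27: x=[7.2353] v=[-4.1639]
Step 28: x=[7.0337] v=[-4.0314]
Step 29: x=[6.8398] v=[-3.8778]
Step 30: x=[6.6546] v=[-3.7039]
Step 31: x=[6.4791] v=[-3.5106]
Step 32: x=[6.3142] v=[-3.2989]
Step 33: x=[6.1607] v=[-3.0699]
Step 34: x=[6.0195] v=[-2.8248]
Step 35: x=[5.8913] v=[-2.5649]
Step 36: x=[5.7767] v=[-2.2916]
Step 37: x=[5.6764] v=[-2.0063]
Step 38: x=[5.5909] v=[-1.7105]
Step 39: x=[5.5206] v=[-1.4057]
Step 40: x=[5.4659] v=[-1.0936]
Step 41: x=[5.4271] v=[-0.7757]
Step 42: x=[5.4044] v=[-0.4538]
v[0] did not become non-negative within 42 steps; using fallback time=2.1000

Answer: 2.1000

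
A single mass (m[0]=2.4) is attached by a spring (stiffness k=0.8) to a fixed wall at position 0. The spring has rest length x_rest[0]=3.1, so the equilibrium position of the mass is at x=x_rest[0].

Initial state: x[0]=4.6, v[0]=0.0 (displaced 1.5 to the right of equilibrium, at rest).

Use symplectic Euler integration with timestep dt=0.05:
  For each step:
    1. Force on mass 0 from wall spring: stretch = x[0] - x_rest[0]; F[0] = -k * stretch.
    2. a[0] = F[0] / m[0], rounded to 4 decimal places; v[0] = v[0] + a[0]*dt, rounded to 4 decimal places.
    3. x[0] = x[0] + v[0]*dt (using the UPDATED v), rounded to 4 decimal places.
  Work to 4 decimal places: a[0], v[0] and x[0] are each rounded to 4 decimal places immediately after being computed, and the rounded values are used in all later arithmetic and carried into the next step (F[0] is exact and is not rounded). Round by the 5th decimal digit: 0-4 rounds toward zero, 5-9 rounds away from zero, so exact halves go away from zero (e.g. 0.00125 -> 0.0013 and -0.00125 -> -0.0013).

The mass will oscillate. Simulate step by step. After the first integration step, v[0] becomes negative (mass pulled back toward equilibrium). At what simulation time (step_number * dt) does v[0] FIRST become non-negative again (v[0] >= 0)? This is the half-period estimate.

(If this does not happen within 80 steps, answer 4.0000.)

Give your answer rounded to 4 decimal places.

Answer: 4.0000

Derivation:
Step 0: x=[4.6000] v=[0.0000]
Step 1: x=[4.5988] v=[-0.0250]
Step 2: x=[4.5963] v=[-0.0500]
Step 3: x=[4.5926] v=[-0.0749]
Step 4: x=[4.5876] v=[-0.0998]
Step 5: x=[4.5814] v=[-0.1246]
Step 6: x=[4.5739] v=[-0.1493]
Step 7: x=[4.5652] v=[-0.1739]
Step 8: x=[4.5553] v=[-0.1983]
Step 9: x=[4.5442] v=[-0.2226]
Step 10: x=[4.5319] v=[-0.2467]
Step 11: x=[4.5184] v=[-0.2706]
Step 12: x=[4.5037] v=[-0.2942]
Step 13: x=[4.4878] v=[-0.3176]
Step 14: x=[4.4708] v=[-0.3407]
Step 15: x=[4.4526] v=[-0.3635]
Step 16: x=[4.4333] v=[-0.3860]
Step 17: x=[4.4129] v=[-0.4082]
Step 18: x=[4.3914] v=[-0.4301]
Step 19: x=[4.3688] v=[-0.4516]
Step 20: x=[4.3452] v=[-0.4727]
Step 21: x=[4.3205] v=[-0.4935]
Step 22: x=[4.2948] v=[-0.5138]
Step 23: x=[4.2681] v=[-0.5337]
Step 24: x=[4.2404] v=[-0.5532]
Step 25: x=[4.2118] v=[-0.5722]
Step 26: x=[4.1823] v=[-0.5907]
Step 27: x=[4.1519] v=[-0.6087]
Step 28: x=[4.1206] v=[-0.6262]
Step 29: x=[4.0884] v=[-0.6432]
Step 30: x=[4.0554] v=[-0.6597]
Step 31: x=[4.0216] v=[-0.6756]
Step 32: x=[3.9871] v=[-0.6910]
Step 33: x=[3.9518] v=[-0.7058]
Step 34: x=[3.9158] v=[-0.7200]
Step 35: x=[3.8791] v=[-0.7336]
Step 36: x=[3.8418] v=[-0.7466]
Step 37: x=[3.8039] v=[-0.7590]
Step 38: x=[3.7654] v=[-0.7707]
Step 39: x=[3.7263] v=[-0.7818]
Step 40: x=[3.6867] v=[-0.7922]
Step 41: x=[3.6466] v=[-0.8020]
Step 42: x=[3.6060] v=[-0.8111]
Step 43: x=[3.5650] v=[-0.8195]
Step 44: x=[3.5236] v=[-0.8273]
Step 45: x=[3.4819] v=[-0.8344]
Step 46: x=[3.4399] v=[-0.8408]
Step 47: x=[3.3976] v=[-0.8465]
Step 48: x=[3.3550] v=[-0.8515]
Step 49: x=[3.3122] v=[-0.8558]
Step 50: x=[3.2692] v=[-0.8593]
Step 51: x=[3.2261] v=[-0.8621]
Step 52: x=[3.1829] v=[-0.8642]
Step 53: x=[3.1396] v=[-0.8656]
Step 54: x=[3.0963] v=[-0.8663]
Step 55: x=[3.0530] v=[-0.8662]
Step 56: x=[3.0097] v=[-0.8654]
Step 57: x=[2.9665] v=[-0.8639]
Step 58: x=[2.9234] v=[-0.8617]
Step 59: x=[2.8805] v=[-0.8588]
Step 60: x=[2.8377] v=[-0.8551]
Step 61: x=[2.7952] v=[-0.8507]
Step 62: x=[2.7529] v=[-0.8456]
Step 63: x=[2.7109] v=[-0.8398]
Step 64: x=[2.6692] v=[-0.8333]
Step 65: x=[2.6279] v=[-0.8261]
Step 66: x=[2.5870] v=[-0.8182]
Step 67: x=[2.5465] v=[-0.8097]
Step 68: x=[2.5065] v=[-0.8005]
Step 69: x=[2.4670] v=[-0.7906]
Step 70: x=[2.4280] v=[-0.7801]
Step 71: x=[2.3896] v=[-0.7689]
Step 72: x=[2.3517] v=[-0.7571]
Step 73: x=[2.3145] v=[-0.7446]
Step 74: x=[2.2779] v=[-0.7315]
Step 75: x=[2.2420] v=[-0.7178]
Step 76: x=[2.2068] v=[-0.7035]
Step 77: x=[2.1724] v=[-0.6886]
Step 78: x=[2.1387] v=[-0.6731]
Step 79: x=[2.1058] v=[-0.6571]
Step 80: x=[2.0738] v=[-0.6405]
v[0] did not become non-negative within 80 steps; using fallback time=4.0000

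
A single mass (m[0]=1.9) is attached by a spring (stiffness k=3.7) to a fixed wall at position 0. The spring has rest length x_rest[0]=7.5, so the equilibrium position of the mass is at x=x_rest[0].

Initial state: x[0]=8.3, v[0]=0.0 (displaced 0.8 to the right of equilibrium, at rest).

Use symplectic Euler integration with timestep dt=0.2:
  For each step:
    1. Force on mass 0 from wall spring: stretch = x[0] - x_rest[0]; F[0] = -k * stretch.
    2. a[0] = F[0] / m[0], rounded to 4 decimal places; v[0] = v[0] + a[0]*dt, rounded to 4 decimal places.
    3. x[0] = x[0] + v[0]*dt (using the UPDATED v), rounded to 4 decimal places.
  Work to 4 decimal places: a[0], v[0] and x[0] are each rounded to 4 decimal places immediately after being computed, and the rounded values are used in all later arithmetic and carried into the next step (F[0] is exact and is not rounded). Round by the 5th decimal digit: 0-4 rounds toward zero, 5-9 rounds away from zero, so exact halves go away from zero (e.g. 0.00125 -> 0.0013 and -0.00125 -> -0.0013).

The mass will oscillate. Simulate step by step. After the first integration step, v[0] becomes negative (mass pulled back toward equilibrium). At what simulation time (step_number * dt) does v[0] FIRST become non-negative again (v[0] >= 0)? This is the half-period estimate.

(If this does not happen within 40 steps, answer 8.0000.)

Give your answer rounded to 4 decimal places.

Step 0: x=[8.3000] v=[0.0000]
Step 1: x=[8.2377] v=[-0.3116]
Step 2: x=[8.1179] v=[-0.5989]
Step 3: x=[7.9500] v=[-0.8396]
Step 4: x=[7.7470] v=[-1.0149]
Step 5: x=[7.5248] v=[-1.1111]
Step 6: x=[7.3006] v=[-1.1208]
Step 7: x=[7.0920] v=[-1.0431]
Step 8: x=[6.9152] v=[-0.8842]
Step 9: x=[6.7839] v=[-0.6564]
Step 10: x=[6.7084] v=[-0.3775]
Step 11: x=[6.6946] v=[-0.0692]
Step 12: x=[6.7435] v=[0.2445]
First v>=0 after going negative at step 12, time=2.4000

Answer: 2.4000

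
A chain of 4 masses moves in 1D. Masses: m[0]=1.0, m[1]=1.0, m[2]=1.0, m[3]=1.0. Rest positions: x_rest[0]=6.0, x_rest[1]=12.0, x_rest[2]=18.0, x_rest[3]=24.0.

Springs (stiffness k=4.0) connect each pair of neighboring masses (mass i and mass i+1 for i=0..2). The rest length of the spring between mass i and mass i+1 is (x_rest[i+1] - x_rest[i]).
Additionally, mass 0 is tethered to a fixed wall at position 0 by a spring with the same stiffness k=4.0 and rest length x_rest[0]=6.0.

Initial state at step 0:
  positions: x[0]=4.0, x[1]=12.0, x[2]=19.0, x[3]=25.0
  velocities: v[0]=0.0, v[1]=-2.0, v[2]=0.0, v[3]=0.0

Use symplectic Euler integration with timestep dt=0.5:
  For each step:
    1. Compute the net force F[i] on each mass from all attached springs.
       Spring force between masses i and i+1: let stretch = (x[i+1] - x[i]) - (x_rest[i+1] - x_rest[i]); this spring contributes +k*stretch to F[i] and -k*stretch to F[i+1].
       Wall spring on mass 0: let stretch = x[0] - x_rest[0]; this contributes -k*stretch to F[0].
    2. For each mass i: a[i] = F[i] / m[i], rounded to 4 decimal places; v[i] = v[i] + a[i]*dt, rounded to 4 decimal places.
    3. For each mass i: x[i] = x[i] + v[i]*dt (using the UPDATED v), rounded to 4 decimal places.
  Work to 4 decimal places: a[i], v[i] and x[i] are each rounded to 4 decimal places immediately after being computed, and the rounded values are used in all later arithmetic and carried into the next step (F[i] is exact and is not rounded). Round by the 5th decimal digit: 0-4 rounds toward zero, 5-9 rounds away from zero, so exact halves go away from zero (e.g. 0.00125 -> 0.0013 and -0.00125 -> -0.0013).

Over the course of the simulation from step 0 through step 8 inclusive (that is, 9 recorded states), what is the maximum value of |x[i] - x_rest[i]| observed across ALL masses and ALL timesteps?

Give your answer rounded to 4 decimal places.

Answer: 3.0000

Derivation:
Step 0: x=[4.0000 12.0000 19.0000 25.0000] v=[0.0000 -2.0000 0.0000 0.0000]
Step 1: x=[8.0000 10.0000 18.0000 25.0000] v=[8.0000 -4.0000 -2.0000 0.0000]
Step 2: x=[6.0000 14.0000 16.0000 24.0000] v=[-4.0000 8.0000 -4.0000 -2.0000]
Step 3: x=[6.0000 12.0000 20.0000 21.0000] v=[0.0000 -4.0000 8.0000 -6.0000]
Step 4: x=[6.0000 12.0000 17.0000 23.0000] v=[0.0000 0.0000 -6.0000 4.0000]
Step 5: x=[6.0000 11.0000 15.0000 25.0000] v=[0.0000 -2.0000 -4.0000 4.0000]
Step 6: x=[5.0000 9.0000 19.0000 23.0000] v=[-2.0000 -4.0000 8.0000 -4.0000]
Step 7: x=[3.0000 13.0000 17.0000 23.0000] v=[-4.0000 8.0000 -4.0000 0.0000]
Step 8: x=[8.0000 11.0000 17.0000 23.0000] v=[10.0000 -4.0000 0.0000 0.0000]
Max displacement = 3.0000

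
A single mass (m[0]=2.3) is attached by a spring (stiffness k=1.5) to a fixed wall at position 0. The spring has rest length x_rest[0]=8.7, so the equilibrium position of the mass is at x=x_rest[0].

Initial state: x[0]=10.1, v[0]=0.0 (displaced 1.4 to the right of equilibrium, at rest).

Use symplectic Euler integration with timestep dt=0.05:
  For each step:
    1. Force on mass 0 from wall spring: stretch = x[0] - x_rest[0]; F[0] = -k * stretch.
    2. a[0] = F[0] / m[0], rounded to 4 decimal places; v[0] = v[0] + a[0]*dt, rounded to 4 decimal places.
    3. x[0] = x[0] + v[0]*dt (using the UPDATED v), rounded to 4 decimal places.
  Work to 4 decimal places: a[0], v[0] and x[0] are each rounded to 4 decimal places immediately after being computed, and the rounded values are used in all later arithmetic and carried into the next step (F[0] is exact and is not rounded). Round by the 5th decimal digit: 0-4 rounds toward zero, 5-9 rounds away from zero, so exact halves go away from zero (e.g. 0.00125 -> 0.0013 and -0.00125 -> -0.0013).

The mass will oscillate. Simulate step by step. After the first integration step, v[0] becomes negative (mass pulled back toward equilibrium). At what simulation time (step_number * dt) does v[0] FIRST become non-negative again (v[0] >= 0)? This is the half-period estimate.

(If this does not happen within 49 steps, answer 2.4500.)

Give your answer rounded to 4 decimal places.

Step 0: x=[10.1000] v=[0.0000]
Step 1: x=[10.0977] v=[-0.0457]
Step 2: x=[10.0931] v=[-0.0913]
Step 3: x=[10.0863] v=[-0.1367]
Step 4: x=[10.0772] v=[-0.1819]
Step 5: x=[10.0659] v=[-0.2268]
Step 6: x=[10.0523] v=[-0.2713]
Step 7: x=[10.0365] v=[-0.3154]
Step 8: x=[10.0186] v=[-0.3590]
Step 9: x=[9.9985] v=[-0.4020]
Step 10: x=[9.9763] v=[-0.4443]
Step 11: x=[9.9520] v=[-0.4859]
Step 12: x=[9.9257] v=[-0.5267]
Step 13: x=[9.8974] v=[-0.5667]
Step 14: x=[9.8671] v=[-0.6057]
Step 15: x=[9.8349] v=[-0.6438]
Step 16: x=[9.8009] v=[-0.6808]
Step 17: x=[9.7651] v=[-0.7167]
Step 18: x=[9.7275] v=[-0.7514]
Step 19: x=[9.6883] v=[-0.7849]
Step 20: x=[9.6474] v=[-0.8171]
Step 21: x=[9.6050] v=[-0.8480]
Step 22: x=[9.5611] v=[-0.8775]
Step 23: x=[9.5158] v=[-0.9056]
Step 24: x=[9.4692] v=[-0.9322]
Step 25: x=[9.4213] v=[-0.9573]
Step 26: x=[9.3723] v=[-0.9808]
Step 27: x=[9.3222] v=[-1.0027]
Step 28: x=[9.2711] v=[-1.0230]
Step 29: x=[9.2190] v=[-1.0416]
Step 30: x=[9.1661] v=[-1.0585]
Step 31: x=[9.1124] v=[-1.0737]
Step 32: x=[9.0580] v=[-1.0872]
Step 33: x=[9.0031] v=[-1.0989]
Step 34: x=[8.9477] v=[-1.1088]
Step 35: x=[8.8919] v=[-1.1169]
Step 36: x=[8.8357] v=[-1.1232]
Step 37: x=[8.7793] v=[-1.1276]
Step 38: x=[8.7228] v=[-1.1302]
Step 39: x=[8.6663] v=[-1.1309]
Step 40: x=[8.6098] v=[-1.1298]
Step 41: x=[8.5535] v=[-1.1269]
Step 42: x=[8.4974] v=[-1.1221]
Step 43: x=[8.4416] v=[-1.1155]
Step 44: x=[8.3862] v=[-1.1071]
Step 45: x=[8.3314] v=[-1.0969]
Step 46: x=[8.2772] v=[-1.0849]
Step 47: x=[8.2236] v=[-1.0711]
Step 48: x=[8.1708] v=[-1.0556]
Step 49: x=[8.1189] v=[-1.0383]
v[0] did not become non-negative within 49 steps; using fallback time=2.4500

Answer: 2.4500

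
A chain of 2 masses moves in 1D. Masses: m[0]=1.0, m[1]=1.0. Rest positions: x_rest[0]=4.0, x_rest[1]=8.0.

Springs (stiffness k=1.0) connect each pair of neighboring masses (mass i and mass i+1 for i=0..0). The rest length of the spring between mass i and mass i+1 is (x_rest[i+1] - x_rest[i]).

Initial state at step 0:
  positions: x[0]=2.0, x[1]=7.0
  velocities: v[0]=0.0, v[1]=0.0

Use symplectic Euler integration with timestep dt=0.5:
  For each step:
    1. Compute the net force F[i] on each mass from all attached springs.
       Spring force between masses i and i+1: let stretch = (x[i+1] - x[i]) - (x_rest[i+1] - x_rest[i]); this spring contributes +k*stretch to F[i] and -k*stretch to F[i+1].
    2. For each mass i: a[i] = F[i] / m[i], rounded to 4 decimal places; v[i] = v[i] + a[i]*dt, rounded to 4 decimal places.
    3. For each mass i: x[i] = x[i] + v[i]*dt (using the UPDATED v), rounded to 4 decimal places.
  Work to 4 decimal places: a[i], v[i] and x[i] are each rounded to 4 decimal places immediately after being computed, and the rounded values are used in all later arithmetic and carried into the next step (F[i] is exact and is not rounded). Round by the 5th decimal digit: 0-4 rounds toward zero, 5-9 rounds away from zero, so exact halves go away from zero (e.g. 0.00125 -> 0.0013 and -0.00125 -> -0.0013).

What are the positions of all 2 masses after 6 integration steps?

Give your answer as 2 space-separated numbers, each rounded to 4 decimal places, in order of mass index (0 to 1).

Step 0: x=[2.0000 7.0000] v=[0.0000 0.0000]
Step 1: x=[2.2500 6.7500] v=[0.5000 -0.5000]
Step 2: x=[2.6250 6.3750] v=[0.7500 -0.7500]
Step 3: x=[2.9375 6.0625] v=[0.6250 -0.6250]
Step 4: x=[3.0313 5.9688] v=[0.1875 -0.1875]
Step 5: x=[2.8594 6.1407] v=[-0.3438 0.3438]
Step 6: x=[2.5078 6.4923] v=[-0.7032 0.7032]

Answer: 2.5078 6.4923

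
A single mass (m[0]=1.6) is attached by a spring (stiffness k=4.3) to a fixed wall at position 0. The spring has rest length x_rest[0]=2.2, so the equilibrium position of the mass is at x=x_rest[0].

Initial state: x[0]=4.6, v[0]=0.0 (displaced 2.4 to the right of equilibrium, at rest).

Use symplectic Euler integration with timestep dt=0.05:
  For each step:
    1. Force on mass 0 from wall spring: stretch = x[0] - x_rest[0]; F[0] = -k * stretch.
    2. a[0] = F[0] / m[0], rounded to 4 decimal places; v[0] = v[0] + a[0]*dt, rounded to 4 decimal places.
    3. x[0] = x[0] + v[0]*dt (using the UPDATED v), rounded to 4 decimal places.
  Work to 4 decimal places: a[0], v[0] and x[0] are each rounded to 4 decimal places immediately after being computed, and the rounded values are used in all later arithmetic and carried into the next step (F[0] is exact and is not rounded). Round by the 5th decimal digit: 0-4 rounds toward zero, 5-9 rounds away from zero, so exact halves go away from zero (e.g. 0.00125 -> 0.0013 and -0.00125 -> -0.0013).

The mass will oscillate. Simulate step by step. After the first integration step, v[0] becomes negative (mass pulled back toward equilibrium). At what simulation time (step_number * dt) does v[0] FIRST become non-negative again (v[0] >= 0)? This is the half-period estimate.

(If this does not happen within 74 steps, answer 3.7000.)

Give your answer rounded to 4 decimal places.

Step 0: x=[4.6000] v=[0.0000]
Step 1: x=[4.5839] v=[-0.3225]
Step 2: x=[4.5518] v=[-0.6428]
Step 3: x=[4.5039] v=[-0.9588]
Step 4: x=[4.4405] v=[-1.2684]
Step 5: x=[4.3620] v=[-1.5695]
Step 6: x=[4.2690] v=[-1.8600]
Step 7: x=[4.1621] v=[-2.1380]
Step 8: x=[4.0420] v=[-2.4017]
Step 9: x=[3.9095] v=[-2.6492]
Step 10: x=[3.7656] v=[-2.8789]
Step 11: x=[3.6111] v=[-3.0893]
Step 12: x=[3.4472] v=[-3.2789]
Step 13: x=[3.2749] v=[-3.4465]
Step 14: x=[3.0954] v=[-3.5909]
Step 15: x=[2.9098] v=[-3.7112]
Step 16: x=[2.7195] v=[-3.8066]
Step 17: x=[2.5257] v=[-3.8764]
Step 18: x=[2.3297] v=[-3.9202]
Step 19: x=[2.1328] v=[-3.9376]
Step 20: x=[1.9364] v=[-3.9286]
Step 21: x=[1.7417] v=[-3.8932]
Step 22: x=[1.5501] v=[-3.8316]
Step 23: x=[1.3629] v=[-3.7443]
Step 24: x=[1.1813] v=[-3.6318]
Step 25: x=[1.0066] v=[-3.4949]
Step 26: x=[0.8399] v=[-3.3345]
Step 27: x=[0.6823] v=[-3.1517]
Step 28: x=[0.5349] v=[-2.9478]
Step 29: x=[0.3987] v=[-2.7241]
Step 30: x=[0.2746] v=[-2.4821]
Step 31: x=[0.1634] v=[-2.2234]
Step 32: x=[0.0659] v=[-1.9497]
Step 33: x=[-0.0172] v=[-1.6629]
Step 34: x=[-0.0855] v=[-1.3650]
Step 35: x=[-0.1384] v=[-1.0579]
Step 36: x=[-0.1756] v=[-0.7437]
Step 37: x=[-0.1968] v=[-0.4245]
Step 38: x=[-0.2019] v=[-0.1024]
Step 39: x=[-0.1909] v=[0.2204]
First v>=0 after going negative at step 39, time=1.9500

Answer: 1.9500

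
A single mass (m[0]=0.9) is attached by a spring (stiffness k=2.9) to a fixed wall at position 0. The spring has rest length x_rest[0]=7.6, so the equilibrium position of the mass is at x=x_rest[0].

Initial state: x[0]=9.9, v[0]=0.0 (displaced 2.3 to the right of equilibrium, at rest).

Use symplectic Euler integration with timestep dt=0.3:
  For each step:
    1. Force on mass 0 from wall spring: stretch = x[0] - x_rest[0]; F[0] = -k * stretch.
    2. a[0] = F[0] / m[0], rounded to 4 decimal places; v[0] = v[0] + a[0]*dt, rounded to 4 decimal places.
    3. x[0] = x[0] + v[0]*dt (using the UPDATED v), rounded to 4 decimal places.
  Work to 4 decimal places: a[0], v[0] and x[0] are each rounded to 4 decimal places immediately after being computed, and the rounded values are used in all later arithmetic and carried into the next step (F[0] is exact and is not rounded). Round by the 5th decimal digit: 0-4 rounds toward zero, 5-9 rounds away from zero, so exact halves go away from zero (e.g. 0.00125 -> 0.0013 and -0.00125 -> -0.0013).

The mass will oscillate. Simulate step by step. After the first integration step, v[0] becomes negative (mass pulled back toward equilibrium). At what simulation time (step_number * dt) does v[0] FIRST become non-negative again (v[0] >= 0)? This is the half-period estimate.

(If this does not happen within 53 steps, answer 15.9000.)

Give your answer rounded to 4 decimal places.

Step 0: x=[9.9000] v=[0.0000]
Step 1: x=[9.2330] v=[-2.2233]
Step 2: x=[8.0924] v=[-3.8019]
Step 3: x=[6.8090] v=[-4.2779]
Step 4: x=[5.7550] v=[-3.5133]
Step 5: x=[5.2361] v=[-1.7298]
Step 6: x=[5.4027] v=[0.5553]
First v>=0 after going negative at step 6, time=1.8000

Answer: 1.8000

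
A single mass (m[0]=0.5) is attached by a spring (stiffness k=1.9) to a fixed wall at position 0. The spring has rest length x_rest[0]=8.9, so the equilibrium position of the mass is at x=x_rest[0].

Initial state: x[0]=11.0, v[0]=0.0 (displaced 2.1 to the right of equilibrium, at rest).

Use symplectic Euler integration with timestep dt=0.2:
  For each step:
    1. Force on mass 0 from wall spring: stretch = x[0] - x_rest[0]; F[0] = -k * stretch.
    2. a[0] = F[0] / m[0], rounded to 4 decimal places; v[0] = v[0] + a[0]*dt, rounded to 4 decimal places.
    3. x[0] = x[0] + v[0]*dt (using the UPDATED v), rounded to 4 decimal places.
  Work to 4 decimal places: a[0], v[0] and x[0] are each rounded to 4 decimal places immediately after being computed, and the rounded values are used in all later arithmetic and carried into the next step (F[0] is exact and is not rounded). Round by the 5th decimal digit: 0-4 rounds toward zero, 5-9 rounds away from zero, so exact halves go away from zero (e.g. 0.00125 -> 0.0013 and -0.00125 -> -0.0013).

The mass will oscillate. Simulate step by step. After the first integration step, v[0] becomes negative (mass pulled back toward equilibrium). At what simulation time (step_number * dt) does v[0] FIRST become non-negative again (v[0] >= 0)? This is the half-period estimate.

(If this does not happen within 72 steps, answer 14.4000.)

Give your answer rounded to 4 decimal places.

Step 0: x=[11.0000] v=[0.0000]
Step 1: x=[10.6808] v=[-1.5960]
Step 2: x=[10.0909] v=[-2.9494]
Step 3: x=[9.3200] v=[-3.8545]
Step 4: x=[8.4853] v=[-4.1737]
Step 5: x=[7.7136] v=[-3.8585]
Step 6: x=[7.1222] v=[-2.9568]
Step 7: x=[6.8011] v=[-1.6057]
Step 8: x=[6.7990] v=[-0.0105]
Step 9: x=[7.1163] v=[1.5863]
First v>=0 after going negative at step 9, time=1.8000

Answer: 1.8000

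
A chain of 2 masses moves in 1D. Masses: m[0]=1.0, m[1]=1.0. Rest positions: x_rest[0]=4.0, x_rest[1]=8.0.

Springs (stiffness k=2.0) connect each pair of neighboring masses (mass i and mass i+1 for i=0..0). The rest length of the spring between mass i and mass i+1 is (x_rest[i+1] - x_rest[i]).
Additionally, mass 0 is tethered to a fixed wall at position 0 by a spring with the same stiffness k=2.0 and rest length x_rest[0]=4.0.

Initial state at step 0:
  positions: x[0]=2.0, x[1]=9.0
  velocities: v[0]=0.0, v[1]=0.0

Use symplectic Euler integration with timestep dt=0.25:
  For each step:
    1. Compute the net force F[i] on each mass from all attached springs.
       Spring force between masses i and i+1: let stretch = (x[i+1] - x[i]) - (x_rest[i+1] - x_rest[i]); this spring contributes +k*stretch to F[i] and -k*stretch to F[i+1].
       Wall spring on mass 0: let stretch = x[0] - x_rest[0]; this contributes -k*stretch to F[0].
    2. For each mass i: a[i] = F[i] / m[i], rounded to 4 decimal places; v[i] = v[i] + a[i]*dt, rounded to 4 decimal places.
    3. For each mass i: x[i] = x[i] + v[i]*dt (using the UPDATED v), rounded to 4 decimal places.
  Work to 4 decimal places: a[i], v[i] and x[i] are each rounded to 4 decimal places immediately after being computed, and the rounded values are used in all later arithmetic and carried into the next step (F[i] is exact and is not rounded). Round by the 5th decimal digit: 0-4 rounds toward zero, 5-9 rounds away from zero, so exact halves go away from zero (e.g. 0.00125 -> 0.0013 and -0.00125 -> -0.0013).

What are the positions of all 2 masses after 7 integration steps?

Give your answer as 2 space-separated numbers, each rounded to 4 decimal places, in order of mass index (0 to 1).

Answer: 4.7062 7.5805

Derivation:
Step 0: x=[2.0000 9.0000] v=[0.0000 0.0000]
Step 1: x=[2.6250 8.6250] v=[2.5000 -1.5000]
Step 2: x=[3.6719 8.0000] v=[4.1875 -2.5000]
Step 3: x=[4.8008 7.3340] v=[4.5156 -2.6641]
Step 4: x=[5.6463 6.8513] v=[3.3818 -1.9307]
Step 5: x=[5.9366 6.7180] v=[1.1612 -0.5332]
Step 6: x=[5.5825 6.9870] v=[-1.4164 1.0761]
Step 7: x=[4.7062 7.5805] v=[-3.5054 2.3739]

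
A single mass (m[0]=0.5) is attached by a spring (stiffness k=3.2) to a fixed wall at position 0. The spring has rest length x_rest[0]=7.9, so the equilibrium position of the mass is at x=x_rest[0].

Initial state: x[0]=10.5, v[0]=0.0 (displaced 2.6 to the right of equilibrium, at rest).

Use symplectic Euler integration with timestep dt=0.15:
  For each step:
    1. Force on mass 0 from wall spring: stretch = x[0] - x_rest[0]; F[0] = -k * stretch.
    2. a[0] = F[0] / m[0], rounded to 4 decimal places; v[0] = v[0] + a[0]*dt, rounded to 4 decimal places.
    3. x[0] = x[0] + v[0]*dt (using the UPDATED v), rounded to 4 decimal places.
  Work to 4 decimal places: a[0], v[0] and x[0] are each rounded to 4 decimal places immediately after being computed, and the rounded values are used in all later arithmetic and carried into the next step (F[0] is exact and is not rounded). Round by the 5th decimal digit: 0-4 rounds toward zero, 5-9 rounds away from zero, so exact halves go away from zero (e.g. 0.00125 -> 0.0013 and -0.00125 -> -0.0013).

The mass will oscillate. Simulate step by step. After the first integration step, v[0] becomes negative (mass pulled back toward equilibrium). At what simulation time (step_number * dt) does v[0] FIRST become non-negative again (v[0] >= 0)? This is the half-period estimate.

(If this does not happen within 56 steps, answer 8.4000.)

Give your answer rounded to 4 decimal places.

Step 0: x=[10.5000] v=[0.0000]
Step 1: x=[10.1256] v=[-2.4960]
Step 2: x=[9.4307] v=[-4.6326]
Step 3: x=[8.5154] v=[-6.1021]
Step 4: x=[7.5115] v=[-6.6929]
Step 5: x=[6.5635] v=[-6.3199]
Step 6: x=[5.8080] v=[-5.0369]
Step 7: x=[5.3537] v=[-3.0286]
Step 8: x=[5.2661] v=[-0.5842]
Step 9: x=[5.5578] v=[1.9444]
First v>=0 after going negative at step 9, time=1.3500

Answer: 1.3500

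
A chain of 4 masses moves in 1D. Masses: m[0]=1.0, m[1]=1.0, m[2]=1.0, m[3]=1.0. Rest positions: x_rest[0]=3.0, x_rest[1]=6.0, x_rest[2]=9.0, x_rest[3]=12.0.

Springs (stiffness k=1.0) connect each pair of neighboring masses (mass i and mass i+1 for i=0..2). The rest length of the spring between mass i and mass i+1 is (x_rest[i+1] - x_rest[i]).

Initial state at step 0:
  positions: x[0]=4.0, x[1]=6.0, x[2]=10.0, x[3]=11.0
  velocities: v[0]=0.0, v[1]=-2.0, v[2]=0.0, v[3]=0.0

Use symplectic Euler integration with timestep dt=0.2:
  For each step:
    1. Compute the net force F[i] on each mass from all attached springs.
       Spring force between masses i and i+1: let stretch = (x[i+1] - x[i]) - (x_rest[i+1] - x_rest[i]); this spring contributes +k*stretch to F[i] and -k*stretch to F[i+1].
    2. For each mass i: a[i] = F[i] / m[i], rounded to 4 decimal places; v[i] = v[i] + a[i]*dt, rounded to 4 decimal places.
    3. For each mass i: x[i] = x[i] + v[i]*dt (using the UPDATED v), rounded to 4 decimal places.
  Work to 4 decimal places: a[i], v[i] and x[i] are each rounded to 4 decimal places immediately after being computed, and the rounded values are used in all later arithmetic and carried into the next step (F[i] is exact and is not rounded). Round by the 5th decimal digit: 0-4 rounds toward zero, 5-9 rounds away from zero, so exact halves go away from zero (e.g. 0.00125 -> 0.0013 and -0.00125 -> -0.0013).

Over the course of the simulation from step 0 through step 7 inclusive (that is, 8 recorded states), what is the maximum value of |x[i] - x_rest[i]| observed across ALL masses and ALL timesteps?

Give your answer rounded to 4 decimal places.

Step 0: x=[4.0000 6.0000 10.0000 11.0000] v=[0.0000 -2.0000 0.0000 0.0000]
Step 1: x=[3.9600 5.6800 9.8800 11.0800] v=[-0.2000 -1.6000 -0.6000 0.4000]
Step 2: x=[3.8688 5.4592 9.6400 11.2320] v=[-0.4560 -1.1040 -1.2000 0.7600]
Step 3: x=[3.7212 5.3420 9.2964 11.4403] v=[-0.7379 -0.5859 -1.7178 1.0416]
Step 4: x=[3.5185 5.3182 8.8804 11.6829] v=[-1.0137 -0.1192 -2.0799 1.2128]
Step 5: x=[3.2677 5.3649 8.4340 11.9334] v=[-1.2538 0.2333 -2.2318 1.2523]
Step 6: x=[2.9808 5.4504 8.0049 12.1639] v=[-1.4344 0.4277 -2.1457 1.1524]
Step 7: x=[2.6727 5.5393 7.6399 12.3480] v=[-1.5405 0.4447 -1.8248 0.9206]
Max displacement = 1.3601

Answer: 1.3601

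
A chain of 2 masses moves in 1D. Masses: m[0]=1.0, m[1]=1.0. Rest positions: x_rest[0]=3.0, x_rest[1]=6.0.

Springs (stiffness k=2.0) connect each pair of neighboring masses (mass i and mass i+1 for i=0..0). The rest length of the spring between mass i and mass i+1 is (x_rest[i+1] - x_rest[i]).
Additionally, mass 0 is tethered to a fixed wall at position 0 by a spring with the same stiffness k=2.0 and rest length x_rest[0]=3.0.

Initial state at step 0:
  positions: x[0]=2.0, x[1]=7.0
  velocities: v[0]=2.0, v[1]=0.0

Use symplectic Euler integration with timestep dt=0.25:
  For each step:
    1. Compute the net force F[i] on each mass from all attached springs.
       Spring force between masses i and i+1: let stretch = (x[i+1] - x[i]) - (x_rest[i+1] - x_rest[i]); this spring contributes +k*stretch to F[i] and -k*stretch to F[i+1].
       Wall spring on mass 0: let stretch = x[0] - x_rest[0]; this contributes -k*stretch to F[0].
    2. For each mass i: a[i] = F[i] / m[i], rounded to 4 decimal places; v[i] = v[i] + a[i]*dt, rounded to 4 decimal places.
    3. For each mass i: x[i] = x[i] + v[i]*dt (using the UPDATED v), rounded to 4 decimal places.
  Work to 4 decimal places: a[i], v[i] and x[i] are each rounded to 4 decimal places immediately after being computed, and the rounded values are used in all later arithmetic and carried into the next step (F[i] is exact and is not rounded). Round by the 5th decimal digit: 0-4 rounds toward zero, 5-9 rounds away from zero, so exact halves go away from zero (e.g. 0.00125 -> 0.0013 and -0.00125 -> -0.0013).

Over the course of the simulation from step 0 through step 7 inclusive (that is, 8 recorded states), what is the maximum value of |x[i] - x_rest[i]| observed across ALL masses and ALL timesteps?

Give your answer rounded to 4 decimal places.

Answer: 2.1204

Derivation:
Step 0: x=[2.0000 7.0000] v=[2.0000 0.0000]
Step 1: x=[2.8750 6.7500] v=[3.5000 -1.0000]
Step 2: x=[3.8750 6.3906] v=[4.0000 -1.4375]
Step 3: x=[4.7051 6.0918] v=[3.3203 -1.1953]
Step 4: x=[5.1204 5.9946] v=[1.6611 -0.3887]
Step 5: x=[5.0049 6.1632] v=[-0.4620 0.6742]
Step 6: x=[4.4086 6.5620] v=[-2.3853 1.5951]
Step 7: x=[3.5304 7.0666] v=[-3.5129 2.0184]
Max displacement = 2.1204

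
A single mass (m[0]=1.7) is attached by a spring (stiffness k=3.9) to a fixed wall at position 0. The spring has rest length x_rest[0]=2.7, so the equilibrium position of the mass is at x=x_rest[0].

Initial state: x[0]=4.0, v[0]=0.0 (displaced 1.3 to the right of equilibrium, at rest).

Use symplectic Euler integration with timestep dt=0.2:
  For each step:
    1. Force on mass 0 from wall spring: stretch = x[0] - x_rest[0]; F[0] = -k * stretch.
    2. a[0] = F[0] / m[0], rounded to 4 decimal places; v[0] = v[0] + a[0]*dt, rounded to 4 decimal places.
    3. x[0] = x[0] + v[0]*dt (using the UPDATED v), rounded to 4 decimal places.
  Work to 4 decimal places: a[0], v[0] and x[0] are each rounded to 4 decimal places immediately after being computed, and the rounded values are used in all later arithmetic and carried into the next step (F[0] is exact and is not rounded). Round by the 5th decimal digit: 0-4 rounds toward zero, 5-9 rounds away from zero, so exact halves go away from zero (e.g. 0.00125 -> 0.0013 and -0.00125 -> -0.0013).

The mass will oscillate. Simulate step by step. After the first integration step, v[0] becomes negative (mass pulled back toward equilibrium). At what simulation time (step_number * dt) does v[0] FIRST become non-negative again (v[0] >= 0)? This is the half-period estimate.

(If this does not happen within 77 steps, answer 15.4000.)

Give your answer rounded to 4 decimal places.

Step 0: x=[4.0000] v=[0.0000]
Step 1: x=[3.8807] v=[-0.5965]
Step 2: x=[3.6531] v=[-1.1382]
Step 3: x=[3.3380] v=[-1.5755]
Step 4: x=[2.9644] v=[-1.8682]
Step 5: x=[2.5665] v=[-1.9895]
Step 6: x=[2.1809] v=[-1.9282]
Step 7: x=[1.8429] v=[-1.6900]
Step 8: x=[1.5836] v=[-1.2967]
Step 9: x=[1.4267] v=[-0.7845]
Step 10: x=[1.3866] v=[-0.2003]
Step 11: x=[1.4671] v=[0.4023]
First v>=0 after going negative at step 11, time=2.2000

Answer: 2.2000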